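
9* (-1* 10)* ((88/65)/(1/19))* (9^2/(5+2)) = -2437776/91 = -26788.75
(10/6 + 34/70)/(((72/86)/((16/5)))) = 38872/4725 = 8.23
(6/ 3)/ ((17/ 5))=10/ 17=0.59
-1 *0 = 0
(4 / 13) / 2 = 2 / 13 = 0.15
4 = 4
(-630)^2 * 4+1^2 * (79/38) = 60328879/38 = 1587602.08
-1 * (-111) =111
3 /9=1 /3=0.33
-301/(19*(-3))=301/57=5.28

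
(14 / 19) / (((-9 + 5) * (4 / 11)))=-77 / 152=-0.51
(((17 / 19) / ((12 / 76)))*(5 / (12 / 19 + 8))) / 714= 0.00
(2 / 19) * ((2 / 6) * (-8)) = -16 / 57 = -0.28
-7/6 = -1.17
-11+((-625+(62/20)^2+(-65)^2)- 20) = 357861/100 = 3578.61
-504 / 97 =-5.20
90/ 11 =8.18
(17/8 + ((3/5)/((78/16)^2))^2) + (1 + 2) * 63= 191.13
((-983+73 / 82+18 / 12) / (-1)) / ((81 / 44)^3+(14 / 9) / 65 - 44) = -2003521291200 / 77102574559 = -25.99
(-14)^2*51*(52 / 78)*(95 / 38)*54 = 899640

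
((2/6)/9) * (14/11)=14/297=0.05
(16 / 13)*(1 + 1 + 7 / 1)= 144 / 13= 11.08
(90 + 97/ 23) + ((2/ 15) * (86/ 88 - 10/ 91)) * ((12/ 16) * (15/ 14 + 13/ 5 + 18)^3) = 308622986575027/ 315875560000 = 977.04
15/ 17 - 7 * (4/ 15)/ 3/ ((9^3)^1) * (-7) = 495407/ 557685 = 0.89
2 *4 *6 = 48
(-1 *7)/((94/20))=-1.49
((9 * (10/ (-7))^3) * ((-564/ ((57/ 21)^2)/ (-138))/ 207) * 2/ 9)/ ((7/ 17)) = -3196000/ 84217329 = -0.04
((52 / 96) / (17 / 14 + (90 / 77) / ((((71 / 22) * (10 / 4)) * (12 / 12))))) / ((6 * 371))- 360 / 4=-463986517 / 5155416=-90.00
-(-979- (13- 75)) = 917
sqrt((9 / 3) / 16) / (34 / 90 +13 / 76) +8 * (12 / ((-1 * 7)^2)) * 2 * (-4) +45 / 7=-453 / 49 +855 * sqrt(3) / 1877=-8.46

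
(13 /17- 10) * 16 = -2512 /17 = -147.76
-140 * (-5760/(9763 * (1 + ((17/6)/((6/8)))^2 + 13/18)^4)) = 555406013030400/440000268246574243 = 0.00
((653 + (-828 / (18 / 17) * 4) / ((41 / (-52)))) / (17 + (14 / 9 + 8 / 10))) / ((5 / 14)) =668.37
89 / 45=1.98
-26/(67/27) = -702/67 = -10.48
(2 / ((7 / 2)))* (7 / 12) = 1 / 3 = 0.33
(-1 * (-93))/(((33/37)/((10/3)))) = 11470/33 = 347.58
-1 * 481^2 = -231361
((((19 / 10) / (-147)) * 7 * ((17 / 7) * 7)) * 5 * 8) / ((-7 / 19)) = 24548 / 147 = 166.99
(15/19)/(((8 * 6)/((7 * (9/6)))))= 105/608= 0.17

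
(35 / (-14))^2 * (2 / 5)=5 / 2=2.50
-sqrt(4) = -2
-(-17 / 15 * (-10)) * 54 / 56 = -153 / 14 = -10.93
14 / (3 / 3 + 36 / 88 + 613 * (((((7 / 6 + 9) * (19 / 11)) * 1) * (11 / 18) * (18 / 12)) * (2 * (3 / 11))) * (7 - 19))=-28 / 129173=-0.00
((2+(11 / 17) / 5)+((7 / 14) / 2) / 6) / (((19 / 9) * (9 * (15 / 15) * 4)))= 4429 / 155040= 0.03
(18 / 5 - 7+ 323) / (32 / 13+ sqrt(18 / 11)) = 3656224 / 20555 - 405093 * sqrt(22) / 20555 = 85.44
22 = 22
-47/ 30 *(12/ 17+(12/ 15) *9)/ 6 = -2632/ 1275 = -2.06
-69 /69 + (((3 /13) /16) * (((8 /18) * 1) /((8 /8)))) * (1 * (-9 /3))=-53 /52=-1.02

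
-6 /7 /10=-0.09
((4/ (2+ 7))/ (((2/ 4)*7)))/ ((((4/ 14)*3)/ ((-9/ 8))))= -0.17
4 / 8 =1 / 2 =0.50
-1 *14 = -14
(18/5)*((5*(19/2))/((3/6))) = 342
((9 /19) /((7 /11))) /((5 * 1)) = 99 /665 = 0.15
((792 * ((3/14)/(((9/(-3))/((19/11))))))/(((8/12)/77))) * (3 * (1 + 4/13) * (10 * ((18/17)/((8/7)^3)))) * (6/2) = -783897345/832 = -942184.31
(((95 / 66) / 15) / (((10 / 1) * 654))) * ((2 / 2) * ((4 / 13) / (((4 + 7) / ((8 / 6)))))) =38 / 69440085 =0.00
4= 4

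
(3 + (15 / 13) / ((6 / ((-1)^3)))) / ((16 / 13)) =73 / 32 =2.28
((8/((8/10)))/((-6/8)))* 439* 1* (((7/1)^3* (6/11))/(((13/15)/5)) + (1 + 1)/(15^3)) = -1829511554432/289575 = -6317919.55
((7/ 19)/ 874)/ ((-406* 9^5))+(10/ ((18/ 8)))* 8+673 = 40297627856555/ 56872926252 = 708.56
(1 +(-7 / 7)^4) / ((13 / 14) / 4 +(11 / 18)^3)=40824 / 9397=4.34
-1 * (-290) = 290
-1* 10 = -10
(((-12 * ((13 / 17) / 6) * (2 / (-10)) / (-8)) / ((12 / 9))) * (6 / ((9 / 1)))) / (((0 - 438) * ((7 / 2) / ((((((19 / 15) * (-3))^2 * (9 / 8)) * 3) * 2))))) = 42237 / 34748000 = 0.00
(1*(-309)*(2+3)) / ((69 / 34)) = -761.30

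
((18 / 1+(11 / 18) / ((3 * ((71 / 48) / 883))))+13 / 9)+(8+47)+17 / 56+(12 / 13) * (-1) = 30303761 / 155064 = 195.43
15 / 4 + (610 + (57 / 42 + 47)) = 18539 / 28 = 662.11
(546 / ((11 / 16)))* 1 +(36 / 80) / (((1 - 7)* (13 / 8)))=567807 / 715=794.14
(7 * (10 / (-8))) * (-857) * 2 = 29995 / 2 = 14997.50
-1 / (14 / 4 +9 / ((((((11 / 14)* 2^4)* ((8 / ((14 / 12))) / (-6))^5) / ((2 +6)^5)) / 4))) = 11 / 529382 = 0.00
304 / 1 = 304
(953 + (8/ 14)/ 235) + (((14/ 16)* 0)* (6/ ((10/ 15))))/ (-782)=1567689/ 1645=953.00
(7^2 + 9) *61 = 3538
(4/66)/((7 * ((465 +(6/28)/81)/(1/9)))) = 4/1933481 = 0.00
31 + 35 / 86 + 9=3475 / 86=40.41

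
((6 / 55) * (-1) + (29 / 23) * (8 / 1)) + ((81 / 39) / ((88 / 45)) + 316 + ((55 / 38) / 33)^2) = 139790259127 / 427438440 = 327.04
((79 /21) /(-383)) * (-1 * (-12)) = -0.12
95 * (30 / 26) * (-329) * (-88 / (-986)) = -20628300 / 6409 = -3218.65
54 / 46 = 27 / 23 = 1.17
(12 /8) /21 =1 /14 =0.07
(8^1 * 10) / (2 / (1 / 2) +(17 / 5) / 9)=3600 / 197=18.27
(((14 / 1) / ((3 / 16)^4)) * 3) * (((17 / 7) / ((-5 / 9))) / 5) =-2228224 / 75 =-29709.65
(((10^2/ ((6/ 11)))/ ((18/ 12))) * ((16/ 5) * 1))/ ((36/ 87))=945.19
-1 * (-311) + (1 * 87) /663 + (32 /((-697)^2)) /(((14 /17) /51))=809109528 /2600507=311.14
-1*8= -8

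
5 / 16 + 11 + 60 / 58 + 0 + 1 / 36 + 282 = 1229309 / 4176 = 294.37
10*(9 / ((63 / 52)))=520 / 7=74.29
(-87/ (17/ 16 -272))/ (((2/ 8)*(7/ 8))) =14848/ 10115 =1.47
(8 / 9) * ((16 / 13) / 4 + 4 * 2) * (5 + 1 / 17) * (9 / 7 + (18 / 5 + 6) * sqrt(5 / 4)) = 74304 / 1547 + 198144 * sqrt(5) / 1105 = 448.99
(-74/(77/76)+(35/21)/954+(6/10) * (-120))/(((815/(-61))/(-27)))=-293.10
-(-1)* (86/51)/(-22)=-43/561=-0.08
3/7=0.43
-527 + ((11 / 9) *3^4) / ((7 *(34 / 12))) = -62119 / 119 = -522.01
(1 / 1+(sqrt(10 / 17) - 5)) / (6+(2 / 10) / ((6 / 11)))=-120 / 191+30*sqrt(170) / 3247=-0.51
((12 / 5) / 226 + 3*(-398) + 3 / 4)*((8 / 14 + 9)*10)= -180680307 / 1582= -114210.05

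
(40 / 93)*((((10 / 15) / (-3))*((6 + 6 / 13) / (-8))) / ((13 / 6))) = 0.04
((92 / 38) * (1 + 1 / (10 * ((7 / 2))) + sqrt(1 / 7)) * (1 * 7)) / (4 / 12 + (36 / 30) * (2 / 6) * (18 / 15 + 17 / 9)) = 10350 * sqrt(7) / 6707 + 74520 / 6707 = 15.19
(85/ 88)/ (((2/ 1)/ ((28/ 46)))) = 595/ 2024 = 0.29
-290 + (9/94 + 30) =-24431/94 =-259.90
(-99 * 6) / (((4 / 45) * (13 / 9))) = -120285 / 26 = -4626.35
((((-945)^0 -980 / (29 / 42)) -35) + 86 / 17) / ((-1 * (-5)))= -713988 / 2465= -289.65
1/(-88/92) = -23/22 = -1.05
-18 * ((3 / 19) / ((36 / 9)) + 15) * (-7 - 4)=113157 / 38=2977.82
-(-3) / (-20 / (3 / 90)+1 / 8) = -24 / 4799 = -0.01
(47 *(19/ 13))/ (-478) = -893/ 6214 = -0.14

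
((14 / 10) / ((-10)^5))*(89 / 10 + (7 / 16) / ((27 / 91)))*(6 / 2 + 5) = -156863 / 135000000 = -0.00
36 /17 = 2.12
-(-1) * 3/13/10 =3/130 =0.02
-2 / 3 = -0.67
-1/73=-0.01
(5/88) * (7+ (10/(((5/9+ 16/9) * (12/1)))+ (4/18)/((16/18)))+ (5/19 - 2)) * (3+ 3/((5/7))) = 28107/11704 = 2.40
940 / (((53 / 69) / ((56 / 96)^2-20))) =-15301555 / 636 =-24059.05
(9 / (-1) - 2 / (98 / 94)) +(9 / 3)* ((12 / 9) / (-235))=-125921 / 11515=-10.94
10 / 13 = 0.77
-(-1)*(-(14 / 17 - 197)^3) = 37092620375 / 4913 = 7549892.20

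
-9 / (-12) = 3 / 4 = 0.75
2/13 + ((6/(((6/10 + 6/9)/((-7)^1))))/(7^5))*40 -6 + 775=456097581/593047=769.07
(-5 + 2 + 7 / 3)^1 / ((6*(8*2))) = -1 / 144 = -0.01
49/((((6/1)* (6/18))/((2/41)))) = 49/41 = 1.20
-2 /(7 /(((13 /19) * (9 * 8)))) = -14.08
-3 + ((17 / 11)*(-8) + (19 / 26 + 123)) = 30993 / 286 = 108.37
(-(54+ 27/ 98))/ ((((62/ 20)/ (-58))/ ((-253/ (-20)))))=39025503/ 3038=12845.79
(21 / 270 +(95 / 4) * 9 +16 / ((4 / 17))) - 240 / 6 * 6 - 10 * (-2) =11129 / 180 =61.83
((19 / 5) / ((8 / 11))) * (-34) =-3553 / 20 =-177.65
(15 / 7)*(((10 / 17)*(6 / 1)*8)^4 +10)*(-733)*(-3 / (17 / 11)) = 19261094237020350 / 9938999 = 1937930996.57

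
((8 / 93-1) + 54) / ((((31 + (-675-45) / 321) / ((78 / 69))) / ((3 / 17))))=13734734 / 37296317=0.37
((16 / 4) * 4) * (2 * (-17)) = -544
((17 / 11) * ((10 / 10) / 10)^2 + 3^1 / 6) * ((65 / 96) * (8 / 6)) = 0.47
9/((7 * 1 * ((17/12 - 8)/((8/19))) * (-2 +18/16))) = 6912/73549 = 0.09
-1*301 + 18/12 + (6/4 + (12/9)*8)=-287.33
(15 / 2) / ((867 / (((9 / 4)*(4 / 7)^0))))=45 / 2312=0.02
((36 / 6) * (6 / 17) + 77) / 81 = 1345 / 1377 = 0.98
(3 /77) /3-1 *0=1 /77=0.01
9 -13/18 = 149/18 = 8.28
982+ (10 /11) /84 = 453689 /462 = 982.01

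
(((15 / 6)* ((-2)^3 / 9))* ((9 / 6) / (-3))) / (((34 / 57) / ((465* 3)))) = 2598.53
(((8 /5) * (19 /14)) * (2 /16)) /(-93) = -19 /6510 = -0.00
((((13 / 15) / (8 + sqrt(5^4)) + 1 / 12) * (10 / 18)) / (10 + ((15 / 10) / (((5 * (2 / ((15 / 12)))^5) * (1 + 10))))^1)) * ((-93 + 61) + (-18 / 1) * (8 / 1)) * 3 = -3.21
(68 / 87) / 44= 17 / 957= 0.02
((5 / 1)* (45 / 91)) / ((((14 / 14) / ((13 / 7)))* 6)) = 75 / 98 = 0.77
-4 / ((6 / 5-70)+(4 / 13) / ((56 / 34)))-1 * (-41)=1281799 / 31219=41.06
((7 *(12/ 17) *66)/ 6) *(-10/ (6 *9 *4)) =-385/ 153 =-2.52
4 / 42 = 2 / 21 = 0.10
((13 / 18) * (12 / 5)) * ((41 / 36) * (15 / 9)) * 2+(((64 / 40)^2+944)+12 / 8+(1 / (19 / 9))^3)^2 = 8564831592039577949 / 9526790902500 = 899025.88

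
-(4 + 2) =-6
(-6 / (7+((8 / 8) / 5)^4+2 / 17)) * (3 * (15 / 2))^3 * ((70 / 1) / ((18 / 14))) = -3765234375 / 7204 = -522658.85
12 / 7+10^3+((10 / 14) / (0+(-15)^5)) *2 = 1064947498 / 1063125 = 1001.71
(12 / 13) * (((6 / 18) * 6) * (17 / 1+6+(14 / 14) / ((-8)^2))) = 4419 / 104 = 42.49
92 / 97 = 0.95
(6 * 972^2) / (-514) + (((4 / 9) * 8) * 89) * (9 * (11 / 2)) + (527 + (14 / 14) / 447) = 593050802 / 114879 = 5162.40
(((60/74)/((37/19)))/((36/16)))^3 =0.01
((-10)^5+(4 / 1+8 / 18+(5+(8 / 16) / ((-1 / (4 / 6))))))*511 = -459858098 / 9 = -51095344.22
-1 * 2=-2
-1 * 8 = -8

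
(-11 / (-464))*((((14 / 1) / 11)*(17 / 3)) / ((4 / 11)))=1309 / 2784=0.47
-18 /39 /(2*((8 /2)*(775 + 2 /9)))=-27 /362804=-0.00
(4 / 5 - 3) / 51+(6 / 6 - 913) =-232571 / 255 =-912.04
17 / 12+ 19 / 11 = 3.14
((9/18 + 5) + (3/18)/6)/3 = 199/108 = 1.84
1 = 1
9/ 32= 0.28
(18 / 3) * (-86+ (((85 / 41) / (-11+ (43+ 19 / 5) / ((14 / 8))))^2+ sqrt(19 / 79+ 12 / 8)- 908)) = -3043693864134 / 510353281+ 15 * sqrt(1738) / 79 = -5955.98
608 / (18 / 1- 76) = -304 / 29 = -10.48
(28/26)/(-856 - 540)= -7/9074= -0.00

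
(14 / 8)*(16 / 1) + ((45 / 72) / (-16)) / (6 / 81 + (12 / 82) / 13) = 4329197 / 157184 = 27.54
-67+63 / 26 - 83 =-3837 / 26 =-147.58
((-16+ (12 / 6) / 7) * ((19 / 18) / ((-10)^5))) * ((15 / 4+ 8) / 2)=9823 / 10080000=0.00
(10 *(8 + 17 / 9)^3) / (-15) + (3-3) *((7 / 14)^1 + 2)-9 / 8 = -11299187 / 17496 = -645.82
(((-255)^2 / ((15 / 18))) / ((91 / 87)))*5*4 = 1492002.20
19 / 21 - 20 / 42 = 3 / 7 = 0.43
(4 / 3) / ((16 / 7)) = 7 / 12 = 0.58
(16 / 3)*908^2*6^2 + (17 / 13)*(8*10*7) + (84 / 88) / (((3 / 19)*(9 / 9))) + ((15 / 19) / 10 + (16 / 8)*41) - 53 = 430095273209 / 2717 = 158297855.43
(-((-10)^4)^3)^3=-1000000000000000000000000000000000000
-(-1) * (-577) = -577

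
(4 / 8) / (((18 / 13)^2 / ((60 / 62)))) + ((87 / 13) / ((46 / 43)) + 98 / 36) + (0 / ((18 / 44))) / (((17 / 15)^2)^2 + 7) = 9240175 / 1001052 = 9.23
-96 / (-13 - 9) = 48 / 11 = 4.36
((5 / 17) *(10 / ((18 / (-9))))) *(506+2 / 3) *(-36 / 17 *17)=456000 / 17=26823.53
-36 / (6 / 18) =-108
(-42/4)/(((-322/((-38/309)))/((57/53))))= -1083/251114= -0.00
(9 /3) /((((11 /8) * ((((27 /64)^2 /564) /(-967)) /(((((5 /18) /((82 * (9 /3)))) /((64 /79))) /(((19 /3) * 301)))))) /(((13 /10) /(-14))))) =5974543744 /13162009707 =0.45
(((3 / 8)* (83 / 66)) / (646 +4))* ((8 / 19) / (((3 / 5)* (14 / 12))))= 83 / 190190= 0.00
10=10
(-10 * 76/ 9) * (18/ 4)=-380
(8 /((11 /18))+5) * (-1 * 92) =-18308 /11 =-1664.36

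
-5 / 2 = -2.50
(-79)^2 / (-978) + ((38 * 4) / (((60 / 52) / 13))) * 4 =33465947 / 4890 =6843.75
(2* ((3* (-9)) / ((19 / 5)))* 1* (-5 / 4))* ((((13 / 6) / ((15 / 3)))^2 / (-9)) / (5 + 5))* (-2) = 169 / 2280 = 0.07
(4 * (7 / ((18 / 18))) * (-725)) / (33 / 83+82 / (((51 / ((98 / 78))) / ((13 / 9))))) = -464021460 / 75787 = -6122.71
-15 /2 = -7.50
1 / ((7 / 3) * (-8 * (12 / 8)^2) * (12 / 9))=-1 / 56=-0.02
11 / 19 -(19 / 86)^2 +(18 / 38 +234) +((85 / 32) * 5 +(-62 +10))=220662107 / 1124192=196.29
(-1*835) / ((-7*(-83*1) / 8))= -6680 / 581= -11.50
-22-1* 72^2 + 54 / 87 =-150956 / 29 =-5205.38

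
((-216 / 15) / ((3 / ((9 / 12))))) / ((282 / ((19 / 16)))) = -57 / 3760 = -0.02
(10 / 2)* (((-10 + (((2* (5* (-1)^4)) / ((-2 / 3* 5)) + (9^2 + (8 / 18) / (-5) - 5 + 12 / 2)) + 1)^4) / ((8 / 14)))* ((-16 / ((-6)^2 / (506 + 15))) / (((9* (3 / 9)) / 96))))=-19514811802546709824 / 7381125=-2643880411528.96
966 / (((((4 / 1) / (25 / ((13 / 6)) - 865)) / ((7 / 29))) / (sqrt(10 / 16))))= -37512195 * sqrt(10) / 3016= -39331.56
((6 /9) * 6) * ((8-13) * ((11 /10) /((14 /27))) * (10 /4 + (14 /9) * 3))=-4257 /14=-304.07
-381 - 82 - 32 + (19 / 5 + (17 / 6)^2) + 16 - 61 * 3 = -650.17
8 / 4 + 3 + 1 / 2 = 11 / 2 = 5.50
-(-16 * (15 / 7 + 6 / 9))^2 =-891136 / 441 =-2020.72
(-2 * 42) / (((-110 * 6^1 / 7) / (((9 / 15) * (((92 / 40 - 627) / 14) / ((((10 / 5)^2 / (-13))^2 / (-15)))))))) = 66511809 / 17600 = 3779.08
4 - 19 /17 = 2.88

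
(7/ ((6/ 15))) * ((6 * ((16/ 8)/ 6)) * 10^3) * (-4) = -140000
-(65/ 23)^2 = -4225/ 529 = -7.99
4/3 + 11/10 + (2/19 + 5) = 4297/570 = 7.54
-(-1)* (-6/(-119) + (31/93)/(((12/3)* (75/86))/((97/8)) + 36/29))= 17723329/66029292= 0.27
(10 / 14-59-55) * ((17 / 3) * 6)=-26962 / 7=-3851.71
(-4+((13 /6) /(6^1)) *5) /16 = -79 /576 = -0.14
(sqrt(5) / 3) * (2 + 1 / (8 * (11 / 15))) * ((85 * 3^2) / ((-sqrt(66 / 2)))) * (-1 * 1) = 16235 * sqrt(165) / 968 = 215.44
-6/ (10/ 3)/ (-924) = 3/ 1540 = 0.00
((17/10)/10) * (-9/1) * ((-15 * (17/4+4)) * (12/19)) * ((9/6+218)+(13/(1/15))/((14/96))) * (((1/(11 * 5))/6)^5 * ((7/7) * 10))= 19499/40994800000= 0.00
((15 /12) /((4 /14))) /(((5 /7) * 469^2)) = 1 /35912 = 0.00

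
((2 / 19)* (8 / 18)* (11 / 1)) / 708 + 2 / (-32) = -29915 / 484272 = -0.06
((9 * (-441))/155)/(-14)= 567/310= 1.83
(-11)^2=121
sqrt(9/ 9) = 1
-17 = -17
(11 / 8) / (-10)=-11 / 80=-0.14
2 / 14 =0.14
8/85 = 0.09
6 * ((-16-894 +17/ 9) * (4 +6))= -163460/ 3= -54486.67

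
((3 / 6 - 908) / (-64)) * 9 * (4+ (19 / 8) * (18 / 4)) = 3838725 / 2048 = 1874.38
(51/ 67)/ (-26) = -51/ 1742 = -0.03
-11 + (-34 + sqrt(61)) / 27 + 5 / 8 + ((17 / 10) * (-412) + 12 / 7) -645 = -10246219 / 7560 + sqrt(61) / 27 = -1355.03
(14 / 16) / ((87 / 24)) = 7 / 29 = 0.24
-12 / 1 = -12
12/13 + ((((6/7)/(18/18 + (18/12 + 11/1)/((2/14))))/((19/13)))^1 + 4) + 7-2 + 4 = 1420983/102011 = 13.93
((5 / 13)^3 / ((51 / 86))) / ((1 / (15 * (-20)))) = -1075000 / 37349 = -28.78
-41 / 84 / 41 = -1 / 84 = -0.01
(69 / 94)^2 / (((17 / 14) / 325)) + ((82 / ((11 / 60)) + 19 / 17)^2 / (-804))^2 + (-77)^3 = -687718762527695908503863 / 1746120614155079184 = -393855.25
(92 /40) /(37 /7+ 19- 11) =161 /930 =0.17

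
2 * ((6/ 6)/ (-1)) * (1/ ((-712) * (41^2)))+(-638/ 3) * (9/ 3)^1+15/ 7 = -2663638629/ 4189052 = -635.86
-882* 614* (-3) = 1624644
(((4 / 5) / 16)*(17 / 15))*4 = 17 / 75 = 0.23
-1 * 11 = -11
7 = 7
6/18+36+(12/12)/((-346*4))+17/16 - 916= -7295935/8304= -878.60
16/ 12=4/ 3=1.33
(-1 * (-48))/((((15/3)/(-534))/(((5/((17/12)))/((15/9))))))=-922752/85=-10855.91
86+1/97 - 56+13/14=42015/1358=30.94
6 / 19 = 0.32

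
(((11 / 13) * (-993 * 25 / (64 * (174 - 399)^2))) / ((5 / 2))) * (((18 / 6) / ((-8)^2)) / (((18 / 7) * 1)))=-25487 / 539136000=-0.00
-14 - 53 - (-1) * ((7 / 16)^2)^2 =-4388511 / 65536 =-66.96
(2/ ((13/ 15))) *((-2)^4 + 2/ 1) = 540/ 13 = 41.54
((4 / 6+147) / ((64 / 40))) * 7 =646.04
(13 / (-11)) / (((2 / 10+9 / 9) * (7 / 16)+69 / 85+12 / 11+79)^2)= -66123200 / 370977228241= -0.00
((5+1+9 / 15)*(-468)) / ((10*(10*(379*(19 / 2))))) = -7722 / 900125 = -0.01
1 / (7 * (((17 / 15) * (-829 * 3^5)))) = -5 / 7990731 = -0.00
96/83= 1.16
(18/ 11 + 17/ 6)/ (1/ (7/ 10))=413/ 132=3.13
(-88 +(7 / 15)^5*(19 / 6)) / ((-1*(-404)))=-400630667 / 1840725000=-0.22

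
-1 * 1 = -1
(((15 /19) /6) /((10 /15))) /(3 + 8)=15 /836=0.02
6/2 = 3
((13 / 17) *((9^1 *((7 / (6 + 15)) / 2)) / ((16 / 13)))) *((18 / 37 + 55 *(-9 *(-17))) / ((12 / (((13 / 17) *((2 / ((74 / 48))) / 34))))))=2052259443 / 107614352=19.07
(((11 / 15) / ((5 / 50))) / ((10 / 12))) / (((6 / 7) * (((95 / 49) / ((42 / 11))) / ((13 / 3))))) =87.62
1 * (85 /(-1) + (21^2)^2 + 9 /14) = 194396.64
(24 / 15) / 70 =4 / 175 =0.02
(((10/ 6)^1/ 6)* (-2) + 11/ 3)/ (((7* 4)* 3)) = 1/ 27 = 0.04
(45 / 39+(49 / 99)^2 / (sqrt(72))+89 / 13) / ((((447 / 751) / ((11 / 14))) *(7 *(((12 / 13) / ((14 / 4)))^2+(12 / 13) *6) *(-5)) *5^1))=-1396109 / 129741750-304732519 *sqrt(2) / 11097590328000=-0.01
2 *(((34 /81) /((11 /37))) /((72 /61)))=38369 /16038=2.39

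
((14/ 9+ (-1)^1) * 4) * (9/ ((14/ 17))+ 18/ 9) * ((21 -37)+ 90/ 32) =-190955/ 504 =-378.88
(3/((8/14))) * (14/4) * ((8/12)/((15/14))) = 343/30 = 11.43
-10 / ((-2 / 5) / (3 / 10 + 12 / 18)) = 145 / 6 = 24.17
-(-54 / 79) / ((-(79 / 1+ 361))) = -27 / 17380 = -0.00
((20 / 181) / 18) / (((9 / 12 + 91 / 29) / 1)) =1160 / 734679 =0.00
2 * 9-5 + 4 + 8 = 25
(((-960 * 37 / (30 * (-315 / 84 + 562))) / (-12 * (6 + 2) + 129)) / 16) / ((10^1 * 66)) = -0.00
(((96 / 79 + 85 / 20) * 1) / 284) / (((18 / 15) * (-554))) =-8635 / 298309056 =-0.00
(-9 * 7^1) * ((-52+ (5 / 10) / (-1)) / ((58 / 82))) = 4676.12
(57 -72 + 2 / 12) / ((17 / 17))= -89 / 6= -14.83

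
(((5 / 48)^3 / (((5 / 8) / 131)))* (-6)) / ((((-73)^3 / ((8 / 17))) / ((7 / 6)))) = 22925 / 11427763392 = 0.00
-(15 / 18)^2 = -25 / 36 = -0.69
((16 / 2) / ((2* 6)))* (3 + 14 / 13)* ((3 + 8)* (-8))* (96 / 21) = -298496 / 273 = -1093.39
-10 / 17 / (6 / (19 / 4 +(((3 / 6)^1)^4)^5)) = -24903685 / 53477376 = -0.47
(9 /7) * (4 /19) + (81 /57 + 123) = 124.69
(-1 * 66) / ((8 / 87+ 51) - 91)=2871 / 1736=1.65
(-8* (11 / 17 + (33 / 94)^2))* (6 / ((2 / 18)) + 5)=-13653662 / 37553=-363.58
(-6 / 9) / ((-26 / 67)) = 67 / 39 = 1.72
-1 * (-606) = 606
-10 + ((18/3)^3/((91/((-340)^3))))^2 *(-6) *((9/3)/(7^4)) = -1297339106992326826810/19882681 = -65249706867616.44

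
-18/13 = -1.38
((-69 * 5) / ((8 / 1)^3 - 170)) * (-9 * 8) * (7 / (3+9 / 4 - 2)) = 38640 / 247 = 156.44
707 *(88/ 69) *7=435512/ 69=6311.77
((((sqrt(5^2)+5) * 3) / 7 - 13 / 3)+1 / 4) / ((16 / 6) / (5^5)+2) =53125 / 525224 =0.10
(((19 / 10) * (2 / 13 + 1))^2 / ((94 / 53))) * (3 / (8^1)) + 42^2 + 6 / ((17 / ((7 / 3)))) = 15260358751 / 8641984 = 1765.84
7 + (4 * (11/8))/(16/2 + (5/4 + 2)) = 337/45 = 7.49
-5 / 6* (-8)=20 / 3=6.67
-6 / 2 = -3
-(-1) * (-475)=-475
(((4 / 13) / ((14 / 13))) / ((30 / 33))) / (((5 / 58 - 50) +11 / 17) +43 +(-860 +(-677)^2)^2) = 10846 / 7222179844297845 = 0.00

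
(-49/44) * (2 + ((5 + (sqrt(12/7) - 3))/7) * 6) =-91/22 - 3 * sqrt(21)/11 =-5.39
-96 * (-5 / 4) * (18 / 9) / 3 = 80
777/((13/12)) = 9324/13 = 717.23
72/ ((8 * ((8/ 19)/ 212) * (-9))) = -1007/ 2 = -503.50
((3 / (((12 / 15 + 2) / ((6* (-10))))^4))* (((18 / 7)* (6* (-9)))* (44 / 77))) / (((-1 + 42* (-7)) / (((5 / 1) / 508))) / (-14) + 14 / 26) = -23438.37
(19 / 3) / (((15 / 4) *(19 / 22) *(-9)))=-88 / 405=-0.22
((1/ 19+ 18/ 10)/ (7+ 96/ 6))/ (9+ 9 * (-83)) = -88/ 806265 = -0.00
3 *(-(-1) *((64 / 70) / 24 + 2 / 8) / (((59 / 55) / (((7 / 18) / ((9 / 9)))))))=1331 / 4248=0.31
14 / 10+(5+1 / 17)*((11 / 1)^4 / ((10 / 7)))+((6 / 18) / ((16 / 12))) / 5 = 17628257 / 340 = 51847.81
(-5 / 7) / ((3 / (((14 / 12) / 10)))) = -1 / 36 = -0.03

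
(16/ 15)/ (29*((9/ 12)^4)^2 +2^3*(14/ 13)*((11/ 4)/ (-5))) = -13631488/ 23452809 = -0.58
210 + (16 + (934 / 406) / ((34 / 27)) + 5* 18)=2193641 / 6902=317.83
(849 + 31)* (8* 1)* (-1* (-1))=7040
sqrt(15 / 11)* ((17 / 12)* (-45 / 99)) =-85* sqrt(165) / 1452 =-0.75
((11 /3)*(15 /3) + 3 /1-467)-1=-1340 /3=-446.67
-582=-582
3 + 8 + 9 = 20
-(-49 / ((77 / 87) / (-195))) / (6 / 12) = -237510 / 11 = -21591.82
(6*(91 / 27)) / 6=91 / 27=3.37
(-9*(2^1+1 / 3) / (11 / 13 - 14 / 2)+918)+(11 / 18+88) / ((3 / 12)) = 918617 / 720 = 1275.86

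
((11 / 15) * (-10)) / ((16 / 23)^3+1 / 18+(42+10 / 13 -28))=-0.48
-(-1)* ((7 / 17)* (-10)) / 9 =-70 / 153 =-0.46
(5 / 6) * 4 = 10 / 3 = 3.33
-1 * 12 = -12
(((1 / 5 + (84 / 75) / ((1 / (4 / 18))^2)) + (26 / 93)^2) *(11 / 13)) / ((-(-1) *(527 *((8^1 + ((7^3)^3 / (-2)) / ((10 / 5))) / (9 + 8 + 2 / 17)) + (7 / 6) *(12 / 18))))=-2769663116 / 3048681560795907075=-0.00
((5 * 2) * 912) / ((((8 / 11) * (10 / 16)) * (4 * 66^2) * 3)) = 38 / 99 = 0.38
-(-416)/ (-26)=-16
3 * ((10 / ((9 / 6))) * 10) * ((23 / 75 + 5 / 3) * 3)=1184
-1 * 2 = -2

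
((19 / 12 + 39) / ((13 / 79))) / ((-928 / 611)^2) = 1104829141 / 10334208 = 106.91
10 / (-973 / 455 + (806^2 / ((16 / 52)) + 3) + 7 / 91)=325 / 68617833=0.00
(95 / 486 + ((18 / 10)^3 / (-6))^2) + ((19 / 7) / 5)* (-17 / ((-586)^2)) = 5203339736213 / 4563410906250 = 1.14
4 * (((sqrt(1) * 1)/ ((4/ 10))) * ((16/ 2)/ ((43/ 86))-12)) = 40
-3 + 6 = 3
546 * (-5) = -2730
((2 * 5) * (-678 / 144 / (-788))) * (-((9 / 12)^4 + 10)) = -1492165 / 2420736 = -0.62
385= 385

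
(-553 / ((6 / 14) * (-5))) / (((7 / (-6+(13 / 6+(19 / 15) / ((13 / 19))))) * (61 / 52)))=-854938 / 13725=-62.29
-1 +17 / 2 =15 / 2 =7.50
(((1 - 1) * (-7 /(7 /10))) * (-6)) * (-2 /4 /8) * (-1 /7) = 0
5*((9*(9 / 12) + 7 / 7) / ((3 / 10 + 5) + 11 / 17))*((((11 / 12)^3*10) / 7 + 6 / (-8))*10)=139589125 / 6114528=22.83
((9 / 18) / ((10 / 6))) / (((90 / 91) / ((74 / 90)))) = 3367 / 13500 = 0.25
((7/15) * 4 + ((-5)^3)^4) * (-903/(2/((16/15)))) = -8818359442424/75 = -117578125898.99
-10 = -10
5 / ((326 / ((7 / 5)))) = 7 / 326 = 0.02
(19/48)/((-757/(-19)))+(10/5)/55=92527/1998480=0.05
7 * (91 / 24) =637 / 24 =26.54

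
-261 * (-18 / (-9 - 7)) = -2349 / 8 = -293.62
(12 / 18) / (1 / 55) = 110 / 3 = 36.67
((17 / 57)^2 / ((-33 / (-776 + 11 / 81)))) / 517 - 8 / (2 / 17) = -68.00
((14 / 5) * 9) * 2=252 / 5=50.40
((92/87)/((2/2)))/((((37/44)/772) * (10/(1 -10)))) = -4687584/5365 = -873.73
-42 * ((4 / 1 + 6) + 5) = -630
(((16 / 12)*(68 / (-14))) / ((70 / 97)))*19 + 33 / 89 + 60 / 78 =-169.37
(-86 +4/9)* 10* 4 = -30800/9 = -3422.22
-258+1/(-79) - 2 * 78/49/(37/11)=-37089943/143227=-258.96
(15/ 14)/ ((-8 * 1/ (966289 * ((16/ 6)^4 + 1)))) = -6673593.18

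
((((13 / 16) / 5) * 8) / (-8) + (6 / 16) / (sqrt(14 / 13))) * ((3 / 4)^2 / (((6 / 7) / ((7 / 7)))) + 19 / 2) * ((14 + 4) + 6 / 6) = -16055 / 512 + 18525 * sqrt(182) / 3584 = 38.37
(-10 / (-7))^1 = 10 / 7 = 1.43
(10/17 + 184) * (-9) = -28242/17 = -1661.29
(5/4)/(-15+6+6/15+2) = -25/132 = -0.19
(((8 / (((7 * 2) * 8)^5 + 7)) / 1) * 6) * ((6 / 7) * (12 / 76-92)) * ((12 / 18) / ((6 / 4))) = -223360 / 2343914439587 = -0.00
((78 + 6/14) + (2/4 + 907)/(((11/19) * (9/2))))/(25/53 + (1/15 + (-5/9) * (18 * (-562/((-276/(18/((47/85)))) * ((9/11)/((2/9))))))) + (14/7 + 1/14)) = -46211387940/19212338737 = -2.41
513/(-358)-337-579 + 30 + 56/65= -20630517/23270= -886.57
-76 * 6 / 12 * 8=-304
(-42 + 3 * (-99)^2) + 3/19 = 557862/19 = 29361.16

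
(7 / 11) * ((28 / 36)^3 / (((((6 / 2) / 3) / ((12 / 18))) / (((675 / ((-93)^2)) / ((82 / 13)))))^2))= 253605625 / 12449006745219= 0.00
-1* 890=-890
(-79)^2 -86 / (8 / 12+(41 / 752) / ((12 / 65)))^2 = 463317066865 / 75359761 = 6148.07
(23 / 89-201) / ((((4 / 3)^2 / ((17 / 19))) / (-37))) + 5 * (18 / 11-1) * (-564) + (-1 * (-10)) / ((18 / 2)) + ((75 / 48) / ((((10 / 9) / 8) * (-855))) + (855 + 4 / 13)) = 2800.01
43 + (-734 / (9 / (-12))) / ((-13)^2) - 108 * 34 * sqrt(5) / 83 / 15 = 24737 / 507 - 1224 * sqrt(5) / 415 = 42.20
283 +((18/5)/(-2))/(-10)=14159/50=283.18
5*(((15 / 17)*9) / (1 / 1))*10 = 6750 / 17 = 397.06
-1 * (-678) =678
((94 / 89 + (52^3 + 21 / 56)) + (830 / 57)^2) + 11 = 325786052803 / 2313288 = 140832.47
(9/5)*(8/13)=72/65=1.11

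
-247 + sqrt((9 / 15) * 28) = -247 + 2 * sqrt(105) / 5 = -242.90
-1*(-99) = 99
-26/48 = -13/24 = -0.54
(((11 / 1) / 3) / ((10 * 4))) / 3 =0.03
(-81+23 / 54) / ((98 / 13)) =-56563 / 5292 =-10.69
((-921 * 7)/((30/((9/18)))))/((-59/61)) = 131089/1180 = 111.09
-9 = -9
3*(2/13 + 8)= 318/13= 24.46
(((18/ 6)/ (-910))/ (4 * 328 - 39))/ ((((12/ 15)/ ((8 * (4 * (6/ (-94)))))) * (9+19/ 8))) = 288/ 495460511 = 0.00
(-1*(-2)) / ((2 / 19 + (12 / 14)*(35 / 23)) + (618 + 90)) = 437 / 155006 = 0.00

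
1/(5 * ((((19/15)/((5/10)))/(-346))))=-519/19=-27.32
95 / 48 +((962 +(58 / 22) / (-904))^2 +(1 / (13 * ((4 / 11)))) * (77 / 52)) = 925440.68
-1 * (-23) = 23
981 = 981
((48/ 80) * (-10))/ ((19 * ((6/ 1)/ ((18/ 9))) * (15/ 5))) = -2/ 57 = -0.04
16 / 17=0.94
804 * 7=5628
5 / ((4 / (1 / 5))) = 1 / 4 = 0.25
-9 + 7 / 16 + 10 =23 / 16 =1.44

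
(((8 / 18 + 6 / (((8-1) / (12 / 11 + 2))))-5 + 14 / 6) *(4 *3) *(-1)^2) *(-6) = -2368 / 77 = -30.75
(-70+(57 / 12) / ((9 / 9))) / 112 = -261 / 448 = -0.58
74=74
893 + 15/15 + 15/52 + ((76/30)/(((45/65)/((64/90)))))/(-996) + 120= 79782812021/78659100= 1014.29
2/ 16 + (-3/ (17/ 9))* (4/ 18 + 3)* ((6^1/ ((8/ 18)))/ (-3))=3149/ 136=23.15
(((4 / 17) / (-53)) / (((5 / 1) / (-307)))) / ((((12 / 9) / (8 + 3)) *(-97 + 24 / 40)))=-0.02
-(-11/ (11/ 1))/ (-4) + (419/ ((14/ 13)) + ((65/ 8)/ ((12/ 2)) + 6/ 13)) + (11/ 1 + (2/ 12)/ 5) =2924161/ 7280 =401.67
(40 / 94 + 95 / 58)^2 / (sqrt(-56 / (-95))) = 31640625 * sqrt(1330) / 208070128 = 5.55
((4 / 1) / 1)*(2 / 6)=4 / 3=1.33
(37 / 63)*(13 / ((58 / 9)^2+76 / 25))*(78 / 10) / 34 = 844155 / 21480928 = 0.04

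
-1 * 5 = -5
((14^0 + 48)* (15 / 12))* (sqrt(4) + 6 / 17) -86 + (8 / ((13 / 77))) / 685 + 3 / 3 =8959997 / 151385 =59.19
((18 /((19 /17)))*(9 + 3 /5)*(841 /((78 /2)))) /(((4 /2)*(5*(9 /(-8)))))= -296.36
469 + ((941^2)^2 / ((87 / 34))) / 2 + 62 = 13329302269334 / 87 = 153210370911.89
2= 2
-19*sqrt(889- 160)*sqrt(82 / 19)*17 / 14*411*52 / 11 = -4904874*sqrt(1558) / 77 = -2514321.78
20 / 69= 0.29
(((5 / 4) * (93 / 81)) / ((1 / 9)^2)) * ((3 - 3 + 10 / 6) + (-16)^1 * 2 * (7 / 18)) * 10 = -75175 / 6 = -12529.17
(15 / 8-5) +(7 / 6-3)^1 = -119 / 24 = -4.96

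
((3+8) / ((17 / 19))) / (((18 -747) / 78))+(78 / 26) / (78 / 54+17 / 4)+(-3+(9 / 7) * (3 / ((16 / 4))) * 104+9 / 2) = 1197418867 / 11855970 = 101.00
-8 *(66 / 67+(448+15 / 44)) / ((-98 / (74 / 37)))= 2649226 / 36113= 73.36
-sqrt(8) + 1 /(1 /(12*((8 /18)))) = 16 /3-2*sqrt(2) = 2.50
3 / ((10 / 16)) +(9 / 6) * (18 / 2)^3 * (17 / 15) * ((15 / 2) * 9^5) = 10976913951 / 20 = 548845697.55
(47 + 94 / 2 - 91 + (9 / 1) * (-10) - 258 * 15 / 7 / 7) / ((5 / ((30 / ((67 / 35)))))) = -243990 / 469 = -520.23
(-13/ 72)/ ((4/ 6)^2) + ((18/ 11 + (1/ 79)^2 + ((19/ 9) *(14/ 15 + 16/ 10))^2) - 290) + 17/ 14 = -72574316362409/ 280260842400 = -258.95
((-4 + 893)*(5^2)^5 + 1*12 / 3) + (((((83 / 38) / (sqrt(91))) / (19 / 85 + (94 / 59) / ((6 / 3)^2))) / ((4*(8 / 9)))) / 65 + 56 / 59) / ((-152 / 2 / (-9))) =83249*sqrt(91) / 4209132928 + 9732119145235 / 1121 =8681640629.11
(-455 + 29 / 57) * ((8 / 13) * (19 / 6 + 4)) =-4455832 / 2223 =-2004.42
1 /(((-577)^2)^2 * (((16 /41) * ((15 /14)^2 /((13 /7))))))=3731 /99757547136900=0.00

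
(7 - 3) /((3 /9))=12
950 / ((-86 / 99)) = -47025 / 43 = -1093.60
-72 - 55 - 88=-215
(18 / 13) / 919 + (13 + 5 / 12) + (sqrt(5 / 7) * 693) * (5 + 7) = 7041.72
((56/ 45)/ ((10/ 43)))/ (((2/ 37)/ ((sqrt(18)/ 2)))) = 11137* sqrt(2)/ 75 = 210.00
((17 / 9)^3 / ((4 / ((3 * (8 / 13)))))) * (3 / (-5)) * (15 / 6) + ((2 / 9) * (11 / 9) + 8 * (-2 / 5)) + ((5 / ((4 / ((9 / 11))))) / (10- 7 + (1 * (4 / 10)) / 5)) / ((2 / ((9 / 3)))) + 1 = -217479793 / 35675640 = -6.10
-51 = -51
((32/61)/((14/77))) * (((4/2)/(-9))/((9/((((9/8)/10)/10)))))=-11/13725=-0.00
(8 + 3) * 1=11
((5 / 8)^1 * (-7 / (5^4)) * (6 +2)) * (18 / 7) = -18 / 125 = -0.14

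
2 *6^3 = 432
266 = 266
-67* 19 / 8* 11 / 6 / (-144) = 14003 / 6912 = 2.03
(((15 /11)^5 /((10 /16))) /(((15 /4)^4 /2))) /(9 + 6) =4096 /805255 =0.01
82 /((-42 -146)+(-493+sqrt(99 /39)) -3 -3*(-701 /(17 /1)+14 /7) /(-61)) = -131051807263 /1096241821346 -44090129*sqrt(429) /3288725464038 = -0.12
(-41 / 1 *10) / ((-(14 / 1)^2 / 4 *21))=410 / 1029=0.40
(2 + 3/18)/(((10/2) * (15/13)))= 169/450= 0.38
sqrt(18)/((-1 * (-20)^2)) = -3 * sqrt(2)/400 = -0.01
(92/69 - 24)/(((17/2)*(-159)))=8/477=0.02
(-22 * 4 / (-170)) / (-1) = -44 / 85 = -0.52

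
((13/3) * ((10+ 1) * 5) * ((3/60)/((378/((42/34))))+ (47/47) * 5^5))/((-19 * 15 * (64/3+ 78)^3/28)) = -1007585579/13496431920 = -0.07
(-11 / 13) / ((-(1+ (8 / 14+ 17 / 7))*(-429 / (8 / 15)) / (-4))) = 8 / 7605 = 0.00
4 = 4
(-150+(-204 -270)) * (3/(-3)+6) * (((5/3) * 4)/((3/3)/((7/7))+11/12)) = -249600/23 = -10852.17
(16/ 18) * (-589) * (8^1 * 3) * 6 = -75392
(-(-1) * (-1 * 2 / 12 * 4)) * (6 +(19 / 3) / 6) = -127 / 27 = -4.70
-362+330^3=35936638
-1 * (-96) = 96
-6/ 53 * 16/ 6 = -16/ 53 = -0.30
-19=-19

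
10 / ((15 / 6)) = 4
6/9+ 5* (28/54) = 88/27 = 3.26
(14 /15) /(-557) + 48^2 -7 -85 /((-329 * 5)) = 6314119544 /2748795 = 2297.05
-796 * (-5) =3980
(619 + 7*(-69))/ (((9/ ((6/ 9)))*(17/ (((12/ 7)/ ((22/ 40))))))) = 1.85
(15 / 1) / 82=0.18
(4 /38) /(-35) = -2 /665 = -0.00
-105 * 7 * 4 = -2940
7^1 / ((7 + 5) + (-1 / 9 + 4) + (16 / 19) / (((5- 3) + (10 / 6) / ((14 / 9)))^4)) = 4092304797 / 9294414221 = 0.44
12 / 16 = 3 / 4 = 0.75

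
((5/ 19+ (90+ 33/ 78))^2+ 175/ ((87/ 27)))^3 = 201085023172356159924815674325289/ 354450576652731301184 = 567314701731.65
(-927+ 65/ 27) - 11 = -25261/ 27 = -935.59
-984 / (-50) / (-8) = -123 / 50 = -2.46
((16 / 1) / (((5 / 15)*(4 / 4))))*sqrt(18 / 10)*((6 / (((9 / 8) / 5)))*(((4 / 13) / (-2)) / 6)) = -256*sqrt(5) / 13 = -44.03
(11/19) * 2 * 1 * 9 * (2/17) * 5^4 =247500/323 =766.25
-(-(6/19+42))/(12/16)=1072/19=56.42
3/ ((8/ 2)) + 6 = 27/ 4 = 6.75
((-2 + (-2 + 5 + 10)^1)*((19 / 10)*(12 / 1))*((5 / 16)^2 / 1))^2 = 9828225 / 16384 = 599.87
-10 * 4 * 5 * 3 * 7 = -4200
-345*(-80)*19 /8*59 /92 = 84075 /2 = 42037.50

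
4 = 4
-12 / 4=-3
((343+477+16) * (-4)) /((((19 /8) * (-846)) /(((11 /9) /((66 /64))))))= 22528 /11421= 1.97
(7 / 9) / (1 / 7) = 49 / 9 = 5.44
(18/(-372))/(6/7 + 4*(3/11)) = -77/3100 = -0.02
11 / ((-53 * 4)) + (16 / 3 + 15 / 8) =9103 / 1272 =7.16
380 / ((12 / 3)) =95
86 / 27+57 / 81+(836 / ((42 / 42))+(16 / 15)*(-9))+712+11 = 69898 / 45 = 1553.29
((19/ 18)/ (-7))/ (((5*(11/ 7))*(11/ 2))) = -19/ 5445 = -0.00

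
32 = 32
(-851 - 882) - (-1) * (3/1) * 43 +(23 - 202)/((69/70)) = -123206/69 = -1785.59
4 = 4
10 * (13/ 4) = 65/ 2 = 32.50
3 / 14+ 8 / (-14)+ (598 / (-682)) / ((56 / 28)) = -1899 / 2387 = -0.80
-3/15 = -1/5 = -0.20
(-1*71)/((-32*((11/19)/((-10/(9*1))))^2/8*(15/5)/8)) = 5126200/29403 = 174.34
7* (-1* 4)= -28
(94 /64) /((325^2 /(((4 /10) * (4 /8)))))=47 /16900000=0.00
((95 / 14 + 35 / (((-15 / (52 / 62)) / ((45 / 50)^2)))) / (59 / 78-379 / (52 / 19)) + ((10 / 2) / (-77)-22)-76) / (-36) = 41926390211 / 15385408500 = 2.73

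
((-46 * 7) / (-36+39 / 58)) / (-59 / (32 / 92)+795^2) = 149408 / 10357373307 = 0.00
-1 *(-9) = 9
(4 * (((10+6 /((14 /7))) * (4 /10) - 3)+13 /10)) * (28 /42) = 28 /3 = 9.33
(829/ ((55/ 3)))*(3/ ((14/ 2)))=7461/ 385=19.38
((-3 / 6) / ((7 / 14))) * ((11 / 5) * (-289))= 3179 / 5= 635.80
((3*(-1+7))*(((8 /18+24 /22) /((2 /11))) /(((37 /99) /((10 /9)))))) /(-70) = -1672 /259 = -6.46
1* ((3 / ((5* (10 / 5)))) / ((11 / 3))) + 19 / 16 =1117 / 880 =1.27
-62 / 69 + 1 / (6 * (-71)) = -8827 / 9798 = -0.90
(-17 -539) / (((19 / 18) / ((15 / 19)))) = -150120 / 361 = -415.84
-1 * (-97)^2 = -9409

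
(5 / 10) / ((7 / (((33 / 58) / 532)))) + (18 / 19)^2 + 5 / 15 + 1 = 54932057 / 24623088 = 2.23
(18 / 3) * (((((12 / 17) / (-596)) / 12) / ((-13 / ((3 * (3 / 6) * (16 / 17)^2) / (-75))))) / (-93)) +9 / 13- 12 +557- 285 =1922676879639 / 7375272775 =260.69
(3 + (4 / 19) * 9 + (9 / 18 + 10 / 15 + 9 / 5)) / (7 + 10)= 4481 / 9690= 0.46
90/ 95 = 18/ 19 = 0.95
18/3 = 6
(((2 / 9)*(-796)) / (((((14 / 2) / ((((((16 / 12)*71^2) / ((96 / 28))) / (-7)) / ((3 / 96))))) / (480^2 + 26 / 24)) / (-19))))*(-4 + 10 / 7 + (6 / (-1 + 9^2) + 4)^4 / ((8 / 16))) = -259183822651138446996871 / 476280000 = -544183721027837.51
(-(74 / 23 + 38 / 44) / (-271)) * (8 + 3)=2065 / 12466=0.17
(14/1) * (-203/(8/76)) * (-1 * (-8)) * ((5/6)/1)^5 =-84371875/972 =-86802.34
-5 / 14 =-0.36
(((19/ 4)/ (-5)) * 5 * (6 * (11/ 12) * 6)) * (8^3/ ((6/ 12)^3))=-642048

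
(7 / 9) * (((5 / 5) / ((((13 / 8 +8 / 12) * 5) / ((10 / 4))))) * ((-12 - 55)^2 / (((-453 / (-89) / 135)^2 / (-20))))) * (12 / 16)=-2016102822300 / 250811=-8038334.93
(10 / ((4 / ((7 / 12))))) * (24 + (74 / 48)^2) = 531755 / 13824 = 38.47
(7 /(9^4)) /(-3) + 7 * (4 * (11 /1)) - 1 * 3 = 6003308 /19683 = 305.00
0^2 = 0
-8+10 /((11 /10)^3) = -648 /1331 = -0.49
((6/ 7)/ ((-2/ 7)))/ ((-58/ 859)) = 2577/ 58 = 44.43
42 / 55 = 0.76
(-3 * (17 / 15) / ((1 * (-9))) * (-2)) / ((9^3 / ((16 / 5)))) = -544 / 164025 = -0.00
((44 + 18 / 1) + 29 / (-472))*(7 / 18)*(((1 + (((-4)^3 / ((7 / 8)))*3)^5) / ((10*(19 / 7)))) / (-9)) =16663564911842700181 / 332210592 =50159643651.11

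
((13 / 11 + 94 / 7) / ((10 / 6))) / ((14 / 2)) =675 / 539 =1.25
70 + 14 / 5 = 364 / 5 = 72.80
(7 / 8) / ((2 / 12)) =21 / 4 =5.25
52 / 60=13 / 15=0.87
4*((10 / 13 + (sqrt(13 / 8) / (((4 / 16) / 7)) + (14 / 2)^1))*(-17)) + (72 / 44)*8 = -476*sqrt(26) - 73676 / 143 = -2942.35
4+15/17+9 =236/17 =13.88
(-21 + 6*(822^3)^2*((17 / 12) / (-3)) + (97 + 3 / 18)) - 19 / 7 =-36709449062181203891 / 42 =-874034501480504854.55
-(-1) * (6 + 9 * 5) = 51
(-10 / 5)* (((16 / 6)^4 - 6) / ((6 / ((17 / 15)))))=-12274 / 729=-16.84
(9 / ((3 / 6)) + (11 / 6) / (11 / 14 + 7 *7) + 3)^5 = 164691460871510481671168 / 39973314829931451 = 4120035.12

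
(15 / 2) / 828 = 5 / 552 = 0.01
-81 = -81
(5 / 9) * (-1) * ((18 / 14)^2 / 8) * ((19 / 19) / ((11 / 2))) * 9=-405 / 2156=-0.19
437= 437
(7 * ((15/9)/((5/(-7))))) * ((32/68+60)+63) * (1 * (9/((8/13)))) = -4011189/136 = -29494.04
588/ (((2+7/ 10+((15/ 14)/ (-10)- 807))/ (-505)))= 369.14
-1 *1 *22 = -22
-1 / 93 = -0.01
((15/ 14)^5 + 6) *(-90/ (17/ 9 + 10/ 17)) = -27445806315/ 101917648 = -269.29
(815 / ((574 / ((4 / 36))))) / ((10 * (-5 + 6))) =163 / 10332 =0.02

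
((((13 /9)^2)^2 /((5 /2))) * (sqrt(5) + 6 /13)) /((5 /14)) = 123032 /54675 + 799708 * sqrt(5) /164025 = 13.15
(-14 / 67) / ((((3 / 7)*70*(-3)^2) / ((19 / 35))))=-19 / 45225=-0.00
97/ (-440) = -97/ 440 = -0.22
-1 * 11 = -11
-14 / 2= -7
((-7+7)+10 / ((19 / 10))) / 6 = 50 / 57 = 0.88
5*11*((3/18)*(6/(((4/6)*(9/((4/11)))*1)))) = 10/3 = 3.33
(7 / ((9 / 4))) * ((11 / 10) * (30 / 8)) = 77 / 6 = 12.83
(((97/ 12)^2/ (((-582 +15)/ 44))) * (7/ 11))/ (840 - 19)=-9409/ 2394036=-0.00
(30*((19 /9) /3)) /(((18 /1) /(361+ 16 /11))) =42085 /99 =425.10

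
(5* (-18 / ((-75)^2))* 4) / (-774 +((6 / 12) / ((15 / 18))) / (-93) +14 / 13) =3224 / 38936325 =0.00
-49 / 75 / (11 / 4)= -196 / 825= -0.24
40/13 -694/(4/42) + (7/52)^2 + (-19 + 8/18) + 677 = -161237207/24336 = -6625.46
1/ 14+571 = 7995/ 14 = 571.07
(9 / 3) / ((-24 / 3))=-3 / 8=-0.38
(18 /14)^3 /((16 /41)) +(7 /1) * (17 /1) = 682961 /5488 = 124.45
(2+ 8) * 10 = 100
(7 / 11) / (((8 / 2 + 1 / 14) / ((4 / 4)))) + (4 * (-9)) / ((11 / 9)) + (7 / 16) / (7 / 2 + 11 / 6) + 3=-382547 / 14592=-26.22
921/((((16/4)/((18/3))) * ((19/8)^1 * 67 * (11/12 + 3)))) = 132624/59831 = 2.22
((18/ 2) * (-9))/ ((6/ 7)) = -189/ 2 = -94.50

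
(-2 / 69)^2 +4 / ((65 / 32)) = 609668 / 309465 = 1.97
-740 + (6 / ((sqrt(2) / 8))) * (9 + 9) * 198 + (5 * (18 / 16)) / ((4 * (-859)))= -20341165 / 27488 + 85536 * sqrt(2)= 120226.17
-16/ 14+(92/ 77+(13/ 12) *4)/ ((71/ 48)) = 14184/ 5467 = 2.59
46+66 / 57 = 896 / 19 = 47.16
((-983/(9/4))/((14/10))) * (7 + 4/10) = -145484/63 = -2309.27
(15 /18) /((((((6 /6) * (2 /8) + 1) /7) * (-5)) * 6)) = -7 /45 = -0.16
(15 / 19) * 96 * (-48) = -69120 / 19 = -3637.89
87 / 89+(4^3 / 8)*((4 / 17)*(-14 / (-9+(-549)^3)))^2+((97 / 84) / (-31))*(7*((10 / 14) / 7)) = 1017241398189572165880301 / 1069743699305783220043836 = 0.95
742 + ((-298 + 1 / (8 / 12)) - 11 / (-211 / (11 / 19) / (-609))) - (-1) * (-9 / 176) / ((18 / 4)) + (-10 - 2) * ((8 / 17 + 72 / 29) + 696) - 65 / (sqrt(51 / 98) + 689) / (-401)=-25828860987334667356727 / 3244696375915707592 - 455 * sqrt(102) / 18655565407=-7960.33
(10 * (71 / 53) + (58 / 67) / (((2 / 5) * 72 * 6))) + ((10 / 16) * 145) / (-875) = 713966509 / 53691120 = 13.30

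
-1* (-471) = 471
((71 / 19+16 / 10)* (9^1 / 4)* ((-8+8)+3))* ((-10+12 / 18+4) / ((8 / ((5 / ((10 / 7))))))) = -31941 / 380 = -84.06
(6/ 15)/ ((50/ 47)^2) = 2209/ 6250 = 0.35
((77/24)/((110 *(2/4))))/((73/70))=49/876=0.06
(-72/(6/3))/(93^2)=-4/961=-0.00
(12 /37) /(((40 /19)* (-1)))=-57 /370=-0.15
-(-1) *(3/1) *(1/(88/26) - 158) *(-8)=41634/11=3784.91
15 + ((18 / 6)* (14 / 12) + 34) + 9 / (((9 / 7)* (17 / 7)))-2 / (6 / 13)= 5207 / 102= 51.05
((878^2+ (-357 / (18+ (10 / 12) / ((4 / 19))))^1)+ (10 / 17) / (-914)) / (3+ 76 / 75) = 1989160885125 / 10356077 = 192076.68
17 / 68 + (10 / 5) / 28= 9 / 28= 0.32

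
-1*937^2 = -877969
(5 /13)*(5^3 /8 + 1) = 665 /104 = 6.39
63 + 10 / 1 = 73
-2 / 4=-1 / 2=-0.50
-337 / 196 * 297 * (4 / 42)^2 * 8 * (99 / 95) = -38.61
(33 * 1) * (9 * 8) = 2376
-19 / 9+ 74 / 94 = -560 / 423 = -1.32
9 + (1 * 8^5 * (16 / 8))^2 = 4294967305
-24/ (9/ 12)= -32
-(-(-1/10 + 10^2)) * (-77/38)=-202.43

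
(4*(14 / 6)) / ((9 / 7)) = 196 / 27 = 7.26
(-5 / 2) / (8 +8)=-0.16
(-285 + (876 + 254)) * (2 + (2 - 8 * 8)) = -50700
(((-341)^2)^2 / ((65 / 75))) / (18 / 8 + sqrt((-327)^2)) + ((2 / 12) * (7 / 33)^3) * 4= 29154834875442422 / 615277377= 47384864.07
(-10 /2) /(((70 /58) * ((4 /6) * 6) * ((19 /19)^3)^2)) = -29 /28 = -1.04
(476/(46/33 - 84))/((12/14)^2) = -64141/8178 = -7.84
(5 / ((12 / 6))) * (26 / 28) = 65 / 28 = 2.32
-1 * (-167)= 167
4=4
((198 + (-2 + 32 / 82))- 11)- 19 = 6822 / 41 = 166.39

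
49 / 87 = 0.56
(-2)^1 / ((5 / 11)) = -4.40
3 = 3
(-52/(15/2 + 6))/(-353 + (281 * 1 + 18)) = 52/729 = 0.07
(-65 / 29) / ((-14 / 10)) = 325 / 203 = 1.60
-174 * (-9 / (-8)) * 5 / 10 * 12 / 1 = -2349 / 2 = -1174.50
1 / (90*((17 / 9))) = 1 / 170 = 0.01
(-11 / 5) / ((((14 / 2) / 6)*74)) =-33 / 1295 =-0.03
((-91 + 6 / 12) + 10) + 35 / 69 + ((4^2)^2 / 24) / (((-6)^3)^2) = -4023704 / 50301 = -79.99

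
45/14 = 3.21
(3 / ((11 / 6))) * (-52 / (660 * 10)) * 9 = -351 / 3025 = -0.12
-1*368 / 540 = -92 / 135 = -0.68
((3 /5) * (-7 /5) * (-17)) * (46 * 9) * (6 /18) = 49266 /25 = 1970.64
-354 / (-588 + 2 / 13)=2301 / 3821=0.60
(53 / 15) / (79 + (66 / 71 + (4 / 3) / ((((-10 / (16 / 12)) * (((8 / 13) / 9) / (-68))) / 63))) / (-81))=-33867 / 560939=-0.06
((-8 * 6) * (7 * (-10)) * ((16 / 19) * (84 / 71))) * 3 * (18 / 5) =48771072 / 1349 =36153.50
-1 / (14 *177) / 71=-1 / 175938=-0.00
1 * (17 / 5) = 17 / 5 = 3.40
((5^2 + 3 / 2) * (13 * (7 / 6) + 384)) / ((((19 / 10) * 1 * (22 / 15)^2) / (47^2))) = 105149780625 / 18392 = 5717147.71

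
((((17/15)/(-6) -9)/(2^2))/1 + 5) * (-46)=-124.33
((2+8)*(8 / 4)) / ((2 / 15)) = 150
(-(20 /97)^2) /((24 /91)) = -4550 /28227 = -0.16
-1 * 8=-8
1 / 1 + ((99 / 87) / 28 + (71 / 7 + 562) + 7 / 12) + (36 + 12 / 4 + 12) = 624.77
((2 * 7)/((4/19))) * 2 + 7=140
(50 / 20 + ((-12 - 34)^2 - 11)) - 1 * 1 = 4213 / 2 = 2106.50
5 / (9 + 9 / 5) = 25 / 54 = 0.46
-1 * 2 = -2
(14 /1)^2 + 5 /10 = 393 /2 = 196.50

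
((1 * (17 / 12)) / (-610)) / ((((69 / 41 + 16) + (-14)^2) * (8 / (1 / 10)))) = -697 / 5130441600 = -0.00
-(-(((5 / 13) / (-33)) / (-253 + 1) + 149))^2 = -259470788961409 / 11687339664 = -22201.01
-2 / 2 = -1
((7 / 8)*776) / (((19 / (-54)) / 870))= -31899420 / 19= -1678916.84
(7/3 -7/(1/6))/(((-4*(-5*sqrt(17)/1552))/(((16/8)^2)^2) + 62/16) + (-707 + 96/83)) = 25446312640*sqrt(17)/392478569240427597 + 7392696104303104/130826189746809199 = 0.06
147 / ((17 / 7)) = 1029 / 17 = 60.53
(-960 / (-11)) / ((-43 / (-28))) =26880 / 473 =56.83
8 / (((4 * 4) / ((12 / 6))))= 1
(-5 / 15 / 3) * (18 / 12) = -1 / 6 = -0.17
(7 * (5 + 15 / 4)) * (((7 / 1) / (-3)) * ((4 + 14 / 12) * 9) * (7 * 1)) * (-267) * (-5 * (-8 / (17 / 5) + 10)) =-32293750125 / 68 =-474908090.07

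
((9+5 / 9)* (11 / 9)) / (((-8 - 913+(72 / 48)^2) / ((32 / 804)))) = -30272 / 59832675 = -0.00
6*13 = 78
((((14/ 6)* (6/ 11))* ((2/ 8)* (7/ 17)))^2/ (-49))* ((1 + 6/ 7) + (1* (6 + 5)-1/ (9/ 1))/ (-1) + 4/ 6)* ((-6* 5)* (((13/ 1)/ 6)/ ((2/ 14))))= -98735/ 74052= -1.33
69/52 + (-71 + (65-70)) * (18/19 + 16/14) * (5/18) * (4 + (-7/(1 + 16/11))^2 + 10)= -332758091/341172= -975.34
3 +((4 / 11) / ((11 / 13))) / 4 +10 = 1586 / 121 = 13.11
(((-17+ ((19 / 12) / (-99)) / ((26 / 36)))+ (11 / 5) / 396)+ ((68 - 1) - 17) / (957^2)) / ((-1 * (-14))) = -1.22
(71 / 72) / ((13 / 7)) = 497 / 936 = 0.53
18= 18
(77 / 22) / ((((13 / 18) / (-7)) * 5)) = -441 / 65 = -6.78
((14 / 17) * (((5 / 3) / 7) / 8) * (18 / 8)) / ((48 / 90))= 225 / 2176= 0.10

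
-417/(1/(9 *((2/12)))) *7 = -8757/2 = -4378.50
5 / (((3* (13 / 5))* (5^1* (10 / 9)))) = 3 / 26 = 0.12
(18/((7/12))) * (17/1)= 3672/7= 524.57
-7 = -7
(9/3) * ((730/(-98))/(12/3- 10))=365/98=3.72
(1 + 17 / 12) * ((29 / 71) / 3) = 841 / 2556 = 0.33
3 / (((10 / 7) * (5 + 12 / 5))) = 21 / 74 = 0.28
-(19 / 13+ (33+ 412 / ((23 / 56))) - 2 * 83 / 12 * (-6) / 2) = -645297 / 598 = -1079.09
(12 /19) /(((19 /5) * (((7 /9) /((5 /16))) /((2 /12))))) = 225 /20216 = 0.01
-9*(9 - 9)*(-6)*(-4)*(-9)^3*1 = 0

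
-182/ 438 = -91/ 219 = -0.42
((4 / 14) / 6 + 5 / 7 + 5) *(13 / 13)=121 / 21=5.76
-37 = -37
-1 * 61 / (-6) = 61 / 6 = 10.17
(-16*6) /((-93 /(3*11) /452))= 477312 /31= 15397.16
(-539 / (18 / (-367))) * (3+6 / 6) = 395626 / 9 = 43958.44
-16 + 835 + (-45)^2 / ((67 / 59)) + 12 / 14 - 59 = 1193167 / 469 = 2544.07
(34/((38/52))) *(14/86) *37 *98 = 22437688/817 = 27463.51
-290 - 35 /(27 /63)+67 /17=-18754 /51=-367.73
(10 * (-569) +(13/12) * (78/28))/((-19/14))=318471/76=4190.41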